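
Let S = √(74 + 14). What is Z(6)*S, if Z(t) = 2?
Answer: 4*√22 ≈ 18.762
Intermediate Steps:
S = 2*√22 (S = √88 = 2*√22 ≈ 9.3808)
Z(6)*S = 2*(2*√22) = 4*√22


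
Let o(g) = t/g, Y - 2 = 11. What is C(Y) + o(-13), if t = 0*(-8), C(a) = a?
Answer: 13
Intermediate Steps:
Y = 13 (Y = 2 + 11 = 13)
t = 0
o(g) = 0 (o(g) = 0/g = 0)
C(Y) + o(-13) = 13 + 0 = 13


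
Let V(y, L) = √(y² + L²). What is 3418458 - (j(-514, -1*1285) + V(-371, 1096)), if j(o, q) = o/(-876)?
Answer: 1497284347/438 - √1338857 ≈ 3.4173e+6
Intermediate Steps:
V(y, L) = √(L² + y²)
j(o, q) = -o/876 (j(o, q) = o*(-1/876) = -o/876)
3418458 - (j(-514, -1*1285) + V(-371, 1096)) = 3418458 - (-1/876*(-514) + √(1096² + (-371)²)) = 3418458 - (257/438 + √(1201216 + 137641)) = 3418458 - (257/438 + √1338857) = 3418458 + (-257/438 - √1338857) = 1497284347/438 - √1338857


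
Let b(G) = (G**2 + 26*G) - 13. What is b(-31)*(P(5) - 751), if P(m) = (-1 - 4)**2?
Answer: -103092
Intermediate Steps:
P(m) = 25 (P(m) = (-5)**2 = 25)
b(G) = -13 + G**2 + 26*G
b(-31)*(P(5) - 751) = (-13 + (-31)**2 + 26*(-31))*(25 - 751) = (-13 + 961 - 806)*(-726) = 142*(-726) = -103092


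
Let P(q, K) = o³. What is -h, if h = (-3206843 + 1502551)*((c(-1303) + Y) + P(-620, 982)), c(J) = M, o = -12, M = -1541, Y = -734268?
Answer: -1256978408804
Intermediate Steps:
c(J) = -1541
P(q, K) = -1728 (P(q, K) = (-12)³ = -1728)
h = 1256978408804 (h = (-3206843 + 1502551)*((-1541 - 734268) - 1728) = -1704292*(-735809 - 1728) = -1704292*(-737537) = 1256978408804)
-h = -1*1256978408804 = -1256978408804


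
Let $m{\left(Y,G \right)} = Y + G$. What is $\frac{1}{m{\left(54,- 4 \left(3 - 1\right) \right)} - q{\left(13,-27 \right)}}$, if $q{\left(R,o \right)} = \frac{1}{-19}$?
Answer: $\frac{19}{875} \approx 0.021714$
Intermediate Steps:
$q{\left(R,o \right)} = - \frac{1}{19}$
$m{\left(Y,G \right)} = G + Y$
$\frac{1}{m{\left(54,- 4 \left(3 - 1\right) \right)} - q{\left(13,-27 \right)}} = \frac{1}{\left(- 4 \left(3 - 1\right) + 54\right) - - \frac{1}{19}} = \frac{1}{\left(\left(-4\right) 2 + 54\right) + \frac{1}{19}} = \frac{1}{\left(-8 + 54\right) + \frac{1}{19}} = \frac{1}{46 + \frac{1}{19}} = \frac{1}{\frac{875}{19}} = \frac{19}{875}$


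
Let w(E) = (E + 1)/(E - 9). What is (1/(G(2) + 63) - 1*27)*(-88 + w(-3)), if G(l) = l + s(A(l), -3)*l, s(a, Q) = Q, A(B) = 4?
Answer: 419492/177 ≈ 2370.0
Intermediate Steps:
w(E) = (1 + E)/(-9 + E)
G(l) = -2*l (G(l) = l - 3*l = -2*l)
(1/(G(2) + 63) - 1*27)*(-88 + w(-3)) = (1/(-2*2 + 63) - 1*27)*(-88 + (1 - 3)/(-9 - 3)) = (1/(-4 + 63) - 27)*(-88 - 2/(-12)) = (1/59 - 27)*(-88 - 1/12*(-2)) = (1/59 - 27)*(-88 + ⅙) = -1592/59*(-527/6) = 419492/177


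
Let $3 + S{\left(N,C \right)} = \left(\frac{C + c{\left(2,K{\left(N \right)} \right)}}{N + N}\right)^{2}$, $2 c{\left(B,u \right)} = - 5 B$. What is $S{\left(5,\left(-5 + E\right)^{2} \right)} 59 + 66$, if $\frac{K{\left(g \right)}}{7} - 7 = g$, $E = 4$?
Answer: $- \frac{2539}{25} \approx -101.56$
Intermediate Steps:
$K{\left(g \right)} = 49 + 7 g$
$c{\left(B,u \right)} = - \frac{5 B}{2}$ ($c{\left(B,u \right)} = \frac{\left(-5\right) B}{2} = - \frac{5 B}{2}$)
$S{\left(N,C \right)} = -3 + \frac{\left(-5 + C\right)^{2}}{4 N^{2}}$ ($S{\left(N,C \right)} = -3 + \left(\frac{C - 5}{N + N}\right)^{2} = -3 + \left(\frac{C - 5}{2 N}\right)^{2} = -3 + \left(\left(-5 + C\right) \frac{1}{2 N}\right)^{2} = -3 + \left(\frac{-5 + C}{2 N}\right)^{2} = -3 + \frac{\left(-5 + C\right)^{2}}{4 N^{2}}$)
$S{\left(5,\left(-5 + E\right)^{2} \right)} 59 + 66 = \left(-3 + \frac{\left(-5 + \left(-5 + 4\right)^{2}\right)^{2}}{4 \cdot 25}\right) 59 + 66 = \left(-3 + \frac{1}{4} \cdot \frac{1}{25} \left(-5 + \left(-1\right)^{2}\right)^{2}\right) 59 + 66 = \left(-3 + \frac{1}{4} \cdot \frac{1}{25} \left(-5 + 1\right)^{2}\right) 59 + 66 = \left(-3 + \frac{1}{4} \cdot \frac{1}{25} \left(-4\right)^{2}\right) 59 + 66 = \left(-3 + \frac{1}{4} \cdot \frac{1}{25} \cdot 16\right) 59 + 66 = \left(-3 + \frac{4}{25}\right) 59 + 66 = \left(- \frac{71}{25}\right) 59 + 66 = - \frac{4189}{25} + 66 = - \frac{2539}{25}$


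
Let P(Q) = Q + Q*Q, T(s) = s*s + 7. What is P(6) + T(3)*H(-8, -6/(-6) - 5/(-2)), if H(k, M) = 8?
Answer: 170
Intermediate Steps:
T(s) = 7 + s**2 (T(s) = s**2 + 7 = 7 + s**2)
P(Q) = Q + Q**2
P(6) + T(3)*H(-8, -6/(-6) - 5/(-2)) = 6*(1 + 6) + (7 + 3**2)*8 = 6*7 + (7 + 9)*8 = 42 + 16*8 = 42 + 128 = 170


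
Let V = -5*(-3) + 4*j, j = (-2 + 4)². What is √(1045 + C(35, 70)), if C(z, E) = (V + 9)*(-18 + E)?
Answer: 25*√5 ≈ 55.902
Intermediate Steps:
j = 4 (j = 2² = 4)
V = 31 (V = -5*(-3) + 4*4 = 15 + 16 = 31)
C(z, E) = -720 + 40*E (C(z, E) = (31 + 9)*(-18 + E) = 40*(-18 + E) = -720 + 40*E)
√(1045 + C(35, 70)) = √(1045 + (-720 + 40*70)) = √(1045 + (-720 + 2800)) = √(1045 + 2080) = √3125 = 25*√5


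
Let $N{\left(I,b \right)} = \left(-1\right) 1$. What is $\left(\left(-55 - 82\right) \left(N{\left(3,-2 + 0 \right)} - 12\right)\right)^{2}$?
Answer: $3171961$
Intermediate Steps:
$N{\left(I,b \right)} = -1$
$\left(\left(-55 - 82\right) \left(N{\left(3,-2 + 0 \right)} - 12\right)\right)^{2} = \left(\left(-55 - 82\right) \left(-1 - 12\right)\right)^{2} = \left(\left(-137\right) \left(-13\right)\right)^{2} = 1781^{2} = 3171961$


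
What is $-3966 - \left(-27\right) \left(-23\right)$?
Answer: $-4587$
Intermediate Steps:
$-3966 - \left(-27\right) \left(-23\right) = -3966 - 621 = -4587$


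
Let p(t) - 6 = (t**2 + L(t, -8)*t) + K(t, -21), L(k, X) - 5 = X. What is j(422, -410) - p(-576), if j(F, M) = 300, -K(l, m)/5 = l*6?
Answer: -350490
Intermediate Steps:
K(l, m) = -30*l (K(l, m) = -5*l*6 = -30*l)
L(k, X) = 5 + X
p(t) = 6 + t**2 - 33*t (p(t) = 6 + ((t**2 + (5 - 8)*t) - 30*t) = 6 + ((t**2 - 3*t) - 30*t) = 6 + (t**2 - 33*t) = 6 + t**2 - 33*t)
j(422, -410) - p(-576) = 300 - (6 + (-576)**2 - 33*(-576)) = 300 - (6 + 331776 + 19008) = 300 - 1*350790 = 300 - 350790 = -350490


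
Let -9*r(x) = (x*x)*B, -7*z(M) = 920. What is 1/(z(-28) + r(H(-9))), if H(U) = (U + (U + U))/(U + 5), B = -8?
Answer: -14/1273 ≈ -0.010998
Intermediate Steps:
z(M) = -920/7 (z(M) = -⅐*920 = -920/7)
H(U) = 3*U/(5 + U) (H(U) = (U + 2*U)/(5 + U) = (3*U)/(5 + U) = 3*U/(5 + U))
r(x) = 8*x²/9 (r(x) = -x*x*(-8)/9 = -x²*(-8)/9 = -(-8)*x²/9 = 8*x²/9)
1/(z(-28) + r(H(-9))) = 1/(-920/7 + 8*(3*(-9)/(5 - 9))²/9) = 1/(-920/7 + 8*(3*(-9)/(-4))²/9) = 1/(-920/7 + 8*(3*(-9)*(-¼))²/9) = 1/(-920/7 + 8*(27/4)²/9) = 1/(-920/7 + (8/9)*(729/16)) = 1/(-920/7 + 81/2) = 1/(-1273/14) = -14/1273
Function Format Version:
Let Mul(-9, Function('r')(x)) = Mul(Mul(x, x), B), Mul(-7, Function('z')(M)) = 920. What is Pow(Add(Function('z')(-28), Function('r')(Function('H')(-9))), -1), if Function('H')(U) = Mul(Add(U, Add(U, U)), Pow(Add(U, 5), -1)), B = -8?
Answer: Rational(-14, 1273) ≈ -0.010998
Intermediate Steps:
Function('z')(M) = Rational(-920, 7) (Function('z')(M) = Mul(Rational(-1, 7), 920) = Rational(-920, 7))
Function('H')(U) = Mul(3, U, Pow(Add(5, U), -1)) (Function('H')(U) = Mul(Add(U, Mul(2, U)), Pow(Add(5, U), -1)) = Mul(Mul(3, U), Pow(Add(5, U), -1)) = Mul(3, U, Pow(Add(5, U), -1)))
Function('r')(x) = Mul(Rational(8, 9), Pow(x, 2)) (Function('r')(x) = Mul(Rational(-1, 9), Mul(Mul(x, x), -8)) = Mul(Rational(-1, 9), Mul(Pow(x, 2), -8)) = Mul(Rational(-1, 9), Mul(-8, Pow(x, 2))) = Mul(Rational(8, 9), Pow(x, 2)))
Pow(Add(Function('z')(-28), Function('r')(Function('H')(-9))), -1) = Pow(Add(Rational(-920, 7), Mul(Rational(8, 9), Pow(Mul(3, -9, Pow(Add(5, -9), -1)), 2))), -1) = Pow(Add(Rational(-920, 7), Mul(Rational(8, 9), Pow(Mul(3, -9, Pow(-4, -1)), 2))), -1) = Pow(Add(Rational(-920, 7), Mul(Rational(8, 9), Pow(Mul(3, -9, Rational(-1, 4)), 2))), -1) = Pow(Add(Rational(-920, 7), Mul(Rational(8, 9), Pow(Rational(27, 4), 2))), -1) = Pow(Add(Rational(-920, 7), Mul(Rational(8, 9), Rational(729, 16))), -1) = Pow(Add(Rational(-920, 7), Rational(81, 2)), -1) = Pow(Rational(-1273, 14), -1) = Rational(-14, 1273)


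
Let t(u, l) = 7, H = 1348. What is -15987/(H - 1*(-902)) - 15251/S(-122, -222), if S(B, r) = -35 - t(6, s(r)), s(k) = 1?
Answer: 311512/875 ≈ 356.01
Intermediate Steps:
S(B, r) = -42 (S(B, r) = -35 - 1*7 = -35 - 7 = -42)
-15987/(H - 1*(-902)) - 15251/S(-122, -222) = -15987/(1348 - 1*(-902)) - 15251/(-42) = -15987/(1348 + 902) - 15251*(-1/42) = -15987/2250 + 15251/42 = -15987*1/2250 + 15251/42 = -5329/750 + 15251/42 = 311512/875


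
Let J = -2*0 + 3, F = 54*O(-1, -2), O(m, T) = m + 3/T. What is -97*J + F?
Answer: -426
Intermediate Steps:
F = -135 (F = 54*(-1 + 3/(-2)) = 54*(-1 + 3*(-½)) = 54*(-1 - 3/2) = 54*(-5/2) = -135)
J = 3 (J = 0 + 3 = 3)
-97*J + F = -97*3 - 135 = -291 - 135 = -426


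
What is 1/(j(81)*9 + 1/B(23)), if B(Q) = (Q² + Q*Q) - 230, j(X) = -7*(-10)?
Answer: 828/521641 ≈ 0.0015873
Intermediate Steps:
j(X) = 70
B(Q) = -230 + 2*Q² (B(Q) = (Q² + Q²) - 230 = 2*Q² - 230 = -230 + 2*Q²)
1/(j(81)*9 + 1/B(23)) = 1/(70*9 + 1/(-230 + 2*23²)) = 1/(630 + 1/(-230 + 2*529)) = 1/(630 + 1/(-230 + 1058)) = 1/(630 + 1/828) = 1/(521641/828) = 828/521641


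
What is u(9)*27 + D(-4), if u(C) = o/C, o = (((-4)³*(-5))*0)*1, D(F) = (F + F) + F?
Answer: -12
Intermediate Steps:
D(F) = 3*F (D(F) = 2*F + F = 3*F)
o = 0 (o = (-64*(-5)*0)*1 = (320*0)*1 = 0*1 = 0)
u(C) = 0 (u(C) = 0/C = 0)
u(9)*27 + D(-4) = 0*27 + 3*(-4) = 0 - 12 = -12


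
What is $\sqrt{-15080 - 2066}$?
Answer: $i \sqrt{17146} \approx 130.94 i$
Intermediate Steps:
$\sqrt{-15080 - 2066} = \sqrt{-17146} = i \sqrt{17146}$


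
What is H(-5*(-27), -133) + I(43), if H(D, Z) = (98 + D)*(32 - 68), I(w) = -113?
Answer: -8501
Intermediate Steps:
H(D, Z) = -3528 - 36*D (H(D, Z) = (98 + D)*(-36) = -3528 - 36*D)
H(-5*(-27), -133) + I(43) = (-3528 - (-180)*(-27)) - 113 = (-3528 - 36*135) - 113 = (-3528 - 4860) - 113 = -8388 - 113 = -8501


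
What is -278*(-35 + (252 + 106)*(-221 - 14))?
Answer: 23397870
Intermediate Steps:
-278*(-35 + (252 + 106)*(-221 - 14)) = -278*(-35 + 358*(-235)) = -278*(-35 - 84130) = -278*(-84165) = 23397870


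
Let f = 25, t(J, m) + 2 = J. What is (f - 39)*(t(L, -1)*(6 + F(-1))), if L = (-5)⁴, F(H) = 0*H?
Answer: -52332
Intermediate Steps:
F(H) = 0
L = 625
t(J, m) = -2 + J
(f - 39)*(t(L, -1)*(6 + F(-1))) = (25 - 39)*((-2 + 625)*(6 + 0)) = -8722*6 = -14*3738 = -52332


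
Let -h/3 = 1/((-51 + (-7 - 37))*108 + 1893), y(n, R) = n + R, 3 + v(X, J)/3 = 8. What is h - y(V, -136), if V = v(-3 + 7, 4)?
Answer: 337470/2789 ≈ 121.00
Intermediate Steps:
v(X, J) = 15 (v(X, J) = -9 + 3*8 = -9 + 24 = 15)
V = 15
y(n, R) = R + n
h = 1/2789 (h = -3/((-51 + (-7 - 37))*108 + 1893) = -3/((-51 - 44)*108 + 1893) = -3/(-95*108 + 1893) = -3/(-10260 + 1893) = -3/(-8367) = -3*(-1/8367) = 1/2789 ≈ 0.00035855)
h - y(V, -136) = 1/2789 - (-136 + 15) = 1/2789 - 1*(-121) = 1/2789 + 121 = 337470/2789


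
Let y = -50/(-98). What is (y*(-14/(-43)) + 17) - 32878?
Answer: -9891111/301 ≈ -32861.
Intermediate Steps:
y = 25/49 (y = -50*(-1/98) = 25/49 ≈ 0.51020)
(y*(-14/(-43)) + 17) - 32878 = (25*(-14/(-43))/49 + 17) - 32878 = (25*(-14*(-1/43))/49 + 17) - 32878 = ((25/49)*(14/43) + 17) - 32878 = (50/301 + 17) - 32878 = 5167/301 - 32878 = -9891111/301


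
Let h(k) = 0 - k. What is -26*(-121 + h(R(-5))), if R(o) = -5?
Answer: 3016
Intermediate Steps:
h(k) = -k
-26*(-121 + h(R(-5))) = -26*(-121 - 1*(-5)) = -26*(-121 + 5) = -26*(-116) = 3016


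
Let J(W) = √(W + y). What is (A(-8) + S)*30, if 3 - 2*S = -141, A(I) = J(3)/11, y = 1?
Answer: 23820/11 ≈ 2165.5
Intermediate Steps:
J(W) = √(1 + W) (J(W) = √(W + 1) = √(1 + W))
A(I) = 2/11 (A(I) = √(1 + 3)/11 = √4*(1/11) = 2*(1/11) = 2/11)
S = 72 (S = 3/2 - ½*(-141) = 3/2 + 141/2 = 72)
(A(-8) + S)*30 = (2/11 + 72)*30 = (794/11)*30 = 23820/11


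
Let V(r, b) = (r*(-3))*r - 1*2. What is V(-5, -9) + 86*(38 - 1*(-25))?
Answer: 5341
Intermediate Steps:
V(r, b) = -2 - 3*r² (V(r, b) = (-3*r)*r - 2 = -3*r² - 2 = -2 - 3*r²)
V(-5, -9) + 86*(38 - 1*(-25)) = (-2 - 3*(-5)²) + 86*(38 - 1*(-25)) = (-2 - 3*25) + 86*(38 + 25) = (-2 - 75) + 86*63 = -77 + 5418 = 5341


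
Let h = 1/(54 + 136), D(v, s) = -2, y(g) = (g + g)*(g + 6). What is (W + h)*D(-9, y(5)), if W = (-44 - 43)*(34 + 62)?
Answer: 1586879/95 ≈ 16704.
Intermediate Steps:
y(g) = 2*g*(6 + g) (y(g) = (2*g)*(6 + g) = 2*g*(6 + g))
W = -8352 (W = -87*96 = -8352)
h = 1/190 ≈ 0.0052632
(W + h)*D(-9, y(5)) = (-8352 + 1/190)*(-2) = -1586879/190*(-2) = 1586879/95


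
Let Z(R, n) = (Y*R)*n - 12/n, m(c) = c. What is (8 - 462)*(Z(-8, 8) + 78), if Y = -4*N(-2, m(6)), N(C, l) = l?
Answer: -732075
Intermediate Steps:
Y = -24 (Y = -4*6 = -24)
Z(R, n) = -12/n - 24*R*n (Z(R, n) = (-24*R)*n - 12/n = -24*R*n - 12/n = -12/n - 24*R*n)
(8 - 462)*(Z(-8, 8) + 78) = (8 - 462)*((-12/8 - 24*(-8)*8) + 78) = -454*((-12*⅛ + 1536) + 78) = -454*((-3/2 + 1536) + 78) = -454*(3069/2 + 78) = -454*3225/2 = -732075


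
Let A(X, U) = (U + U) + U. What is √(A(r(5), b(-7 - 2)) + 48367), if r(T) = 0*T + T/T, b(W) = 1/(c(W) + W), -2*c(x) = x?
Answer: √435297/3 ≈ 219.92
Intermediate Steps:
c(x) = -x/2
b(W) = 2/W (b(W) = 1/(-W/2 + W) = 1/(W/2) = 2/W)
r(T) = 1 (r(T) = 0 + 1 = 1)
A(X, U) = 3*U (A(X, U) = 2*U + U = 3*U)
√(A(r(5), b(-7 - 2)) + 48367) = √(3*(2/(-7 - 2)) + 48367) = √(3*(2/(-9)) + 48367) = √(3*(2*(-⅑)) + 48367) = √(3*(-2/9) + 48367) = √(-⅔ + 48367) = √(145099/3) = √435297/3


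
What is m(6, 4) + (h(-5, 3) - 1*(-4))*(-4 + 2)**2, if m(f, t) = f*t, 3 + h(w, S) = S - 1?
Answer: 36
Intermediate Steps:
h(w, S) = -4 + S (h(w, S) = -3 + (S - 1) = -3 + (-1 + S) = -4 + S)
m(6, 4) + (h(-5, 3) - 1*(-4))*(-4 + 2)**2 = 6*4 + ((-4 + 3) - 1*(-4))*(-4 + 2)**2 = 24 + (-1 + 4)*(-2)**2 = 24 + 3*4 = 24 + 12 = 36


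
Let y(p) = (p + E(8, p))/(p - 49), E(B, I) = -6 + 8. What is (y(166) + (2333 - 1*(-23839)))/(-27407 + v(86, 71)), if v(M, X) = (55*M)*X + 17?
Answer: 255191/3007290 ≈ 0.084857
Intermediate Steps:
E(B, I) = 2
v(M, X) = 17 + 55*M*X (v(M, X) = 55*M*X + 17 = 17 + 55*M*X)
y(p) = (2 + p)/(-49 + p) (y(p) = (p + 2)/(p - 49) = (2 + p)/(-49 + p))
(y(166) + (2333 - 1*(-23839)))/(-27407 + v(86, 71)) = ((2 + 166)/(-49 + 166) + (2333 - 1*(-23839)))/(-27407 + (17 + 55*86*71)) = (168/117 + (2333 + 23839))/(-27407 + (17 + 335830)) = ((1/117)*168 + 26172)/(-27407 + 335847) = (56/39 + 26172)/308440 = (1020764/39)*(1/308440) = 255191/3007290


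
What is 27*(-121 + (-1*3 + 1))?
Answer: -3321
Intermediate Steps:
27*(-121 + (-1*3 + 1)) = 27*(-121 + (-3 + 1)) = 27*(-121 - 2) = 27*(-123) = -3321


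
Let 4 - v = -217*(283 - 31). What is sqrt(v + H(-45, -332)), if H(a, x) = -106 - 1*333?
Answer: 13*sqrt(321) ≈ 232.91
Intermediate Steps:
H(a, x) = -439 (H(a, x) = -106 - 333 = -439)
v = 54688 (v = 4 - (-217)*(283 - 31) = 4 - (-217)*252 = 4 - 1*(-54684) = 4 + 54684 = 54688)
sqrt(v + H(-45, -332)) = sqrt(54688 - 439) = sqrt(54249) = 13*sqrt(321)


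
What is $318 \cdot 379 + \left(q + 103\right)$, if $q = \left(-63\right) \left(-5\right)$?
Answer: $120940$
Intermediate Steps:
$q = 315$
$318 \cdot 379 + \left(q + 103\right) = 318 \cdot 379 + \left(315 + 103\right) = 120522 + 418 = 120940$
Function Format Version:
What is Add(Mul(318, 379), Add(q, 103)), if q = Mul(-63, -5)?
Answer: 120940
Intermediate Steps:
q = 315
Add(Mul(318, 379), Add(q, 103)) = Add(Mul(318, 379), Add(315, 103)) = Add(120522, 418) = 120940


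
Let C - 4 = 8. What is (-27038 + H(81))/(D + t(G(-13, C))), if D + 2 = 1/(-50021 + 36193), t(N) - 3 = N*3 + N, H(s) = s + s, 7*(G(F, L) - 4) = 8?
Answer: -2601489296/2088021 ≈ -1245.9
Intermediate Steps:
C = 12 (C = 4 + 8 = 12)
G(F, L) = 36/7 (G(F, L) = 4 + (⅐)*8 = 4 + 8/7 = 36/7)
H(s) = 2*s
t(N) = 3 + 4*N (t(N) = 3 + (N*3 + N) = 3 + (3*N + N) = 3 + 4*N)
D = -27657/13828 (D = -2 + 1/(-50021 + 36193) = -2 + 1/(-13828) = -2 - 1/13828 = -27657/13828 ≈ -2.0001)
(-27038 + H(81))/(D + t(G(-13, C))) = (-27038 + 2*81)/(-27657/13828 + (3 + 4*(36/7))) = (-27038 + 162)/(-27657/13828 + (3 + 144/7)) = -26876/(-27657/13828 + 165/7) = -26876/2088021/96796 = -26876*96796/2088021 = -2601489296/2088021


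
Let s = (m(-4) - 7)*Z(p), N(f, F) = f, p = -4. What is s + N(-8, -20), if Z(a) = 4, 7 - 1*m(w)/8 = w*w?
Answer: -324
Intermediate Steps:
m(w) = 56 - 8*w² (m(w) = 56 - 8*w*w = 56 - 8*w²)
s = -316 (s = ((56 - 8*(-4)²) - 7)*4 = ((56 - 8*16) - 7)*4 = ((56 - 128) - 7)*4 = (-72 - 7)*4 = -79*4 = -316)
s + N(-8, -20) = -316 - 8 = -324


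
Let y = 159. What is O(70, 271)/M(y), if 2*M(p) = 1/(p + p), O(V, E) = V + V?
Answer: 89040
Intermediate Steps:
O(V, E) = 2*V
M(p) = 1/(4*p) (M(p) = 1/(2*(p + p)) = 1/(2*((2*p))) = (1/(2*p))/2 = 1/(4*p))
O(70, 271)/M(y) = (2*70)/(((¼)/159)) = 140/(((¼)*(1/159))) = 140/(1/636) = 140*636 = 89040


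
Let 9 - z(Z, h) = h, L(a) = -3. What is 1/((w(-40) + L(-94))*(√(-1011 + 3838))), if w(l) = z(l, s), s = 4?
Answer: √2827/5654 ≈ 0.0094039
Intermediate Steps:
z(Z, h) = 9 - h
w(l) = 5 (w(l) = 9 - 1*4 = 9 - 4 = 5)
1/((w(-40) + L(-94))*(√(-1011 + 3838))) = 1/((5 - 3)*(√(-1011 + 3838))) = 1/(2*(√2827)) = (√2827/2827)/2 = √2827/5654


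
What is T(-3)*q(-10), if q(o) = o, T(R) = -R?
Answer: -30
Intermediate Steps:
T(-3)*q(-10) = -1*(-3)*(-10) = 3*(-10) = -30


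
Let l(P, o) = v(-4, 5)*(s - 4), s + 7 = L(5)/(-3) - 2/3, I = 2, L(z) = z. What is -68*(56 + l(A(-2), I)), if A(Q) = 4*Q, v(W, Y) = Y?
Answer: 2176/3 ≈ 725.33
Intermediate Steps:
s = -28/3 (s = -7 + (5/(-3) - 2/3) = -7 + (5*(-⅓) - 2*⅓) = -7 + (-5/3 - ⅔) = -7 - 7/3 = -28/3 ≈ -9.3333)
l(P, o) = -200/3 (l(P, o) = 5*(-28/3 - 4) = 5*(-40/3) = -200/3)
-68*(56 + l(A(-2), I)) = -68*(56 - 200/3) = -68*(-32/3) = 2176/3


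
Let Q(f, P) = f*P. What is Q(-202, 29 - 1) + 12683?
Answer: 7027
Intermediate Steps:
Q(f, P) = P*f
Q(-202, 29 - 1) + 12683 = (29 - 1)*(-202) + 12683 = 28*(-202) + 12683 = -5656 + 12683 = 7027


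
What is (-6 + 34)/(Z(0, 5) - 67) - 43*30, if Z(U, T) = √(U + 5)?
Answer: -1446559/1121 - 7*√5/1121 ≈ -1290.4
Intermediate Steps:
Z(U, T) = √(5 + U)
(-6 + 34)/(Z(0, 5) - 67) - 43*30 = (-6 + 34)/(√(5 + 0) - 67) - 43*30 = 28/(√5 - 67) - 1290 = 28/(-67 + √5) - 1290 = -1290 + 28/(-67 + √5)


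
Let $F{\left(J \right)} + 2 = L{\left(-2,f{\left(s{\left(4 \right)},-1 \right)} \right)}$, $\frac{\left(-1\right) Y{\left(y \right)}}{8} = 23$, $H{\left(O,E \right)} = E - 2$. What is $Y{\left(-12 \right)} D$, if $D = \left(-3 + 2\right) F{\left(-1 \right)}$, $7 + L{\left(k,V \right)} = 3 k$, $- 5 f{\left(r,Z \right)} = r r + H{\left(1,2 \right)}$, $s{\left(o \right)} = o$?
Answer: $-2760$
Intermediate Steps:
$H{\left(O,E \right)} = -2 + E$ ($H{\left(O,E \right)} = E - 2 = -2 + E$)
$Y{\left(y \right)} = -184$ ($Y{\left(y \right)} = \left(-8\right) 23 = -184$)
$f{\left(r,Z \right)} = - \frac{r^{2}}{5}$ ($f{\left(r,Z \right)} = - \frac{r r + \left(-2 + 2\right)}{5} = - \frac{r^{2} + 0}{5} = - \frac{r^{2}}{5}$)
$L{\left(k,V \right)} = -7 + 3 k$
$F{\left(J \right)} = -15$ ($F{\left(J \right)} = -2 + \left(-7 + 3 \left(-2\right)\right) = -2 - 13 = -15$)
$D = 15$ ($D = \left(-3 + 2\right) \left(-15\right) = \left(-1\right) \left(-15\right) = 15$)
$Y{\left(-12 \right)} D = \left(-184\right) 15 = -2760$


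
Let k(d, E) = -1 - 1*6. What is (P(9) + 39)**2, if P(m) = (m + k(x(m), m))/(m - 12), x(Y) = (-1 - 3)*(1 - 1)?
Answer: 13225/9 ≈ 1469.4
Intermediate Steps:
x(Y) = 0 (x(Y) = -4*0 = 0)
k(d, E) = -7 (k(d, E) = -1 - 6 = -7)
P(m) = (-7 + m)/(-12 + m) (P(m) = (m - 7)/(m - 12) = (-7 + m)/(-12 + m))
(P(9) + 39)**2 = ((-7 + 9)/(-12 + 9) + 39)**2 = (2/(-3) + 39)**2 = (-1/3*2 + 39)**2 = (-2/3 + 39)**2 = (115/3)**2 = 13225/9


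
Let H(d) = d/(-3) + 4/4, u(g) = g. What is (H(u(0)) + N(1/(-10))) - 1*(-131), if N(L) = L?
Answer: 1319/10 ≈ 131.90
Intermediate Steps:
H(d) = 1 - d/3 (H(d) = d*(-1/3) + 4*(1/4) = -d/3 + 1 = 1 - d/3)
(H(u(0)) + N(1/(-10))) - 1*(-131) = ((1 - 1/3*0) + 1/(-10)) - 1*(-131) = ((1 + 0) - 1/10) + 131 = (1 - 1/10) + 131 = 9/10 + 131 = 1319/10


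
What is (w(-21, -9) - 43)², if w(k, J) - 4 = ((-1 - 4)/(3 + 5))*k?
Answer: 42849/64 ≈ 669.52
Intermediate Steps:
w(k, J) = 4 - 5*k/8 (w(k, J) = 4 + ((-1 - 4)/(3 + 5))*k = 4 + (-5/8)*k = 4 + (-5*⅛)*k = 4 - 5*k/8)
(w(-21, -9) - 43)² = ((4 - 5/8*(-21)) - 43)² = ((4 + 105/8) - 43)² = (137/8 - 43)² = (-207/8)² = 42849/64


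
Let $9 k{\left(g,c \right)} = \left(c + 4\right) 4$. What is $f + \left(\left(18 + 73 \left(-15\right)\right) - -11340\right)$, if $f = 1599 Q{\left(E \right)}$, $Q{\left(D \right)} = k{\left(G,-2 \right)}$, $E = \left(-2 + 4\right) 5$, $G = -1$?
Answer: $\frac{35053}{3} \approx 11684.0$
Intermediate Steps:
$E = 10$ ($E = 2 \cdot 5 = 10$)
$k{\left(g,c \right)} = \frac{16}{9} + \frac{4 c}{9}$ ($k{\left(g,c \right)} = \frac{\left(c + 4\right) 4}{9} = \frac{\left(4 + c\right) 4}{9} = \frac{16 + 4 c}{9} = \frac{16}{9} + \frac{4 c}{9}$)
$Q{\left(D \right)} = \frac{8}{9}$ ($Q{\left(D \right)} = \frac{16}{9} + \frac{4}{9} \left(-2\right) = \frac{16}{9} - \frac{8}{9} = \frac{8}{9}$)
$f = \frac{4264}{3}$ ($f = 1599 \cdot \frac{8}{9} = \frac{4264}{3} \approx 1421.3$)
$f + \left(\left(18 + 73 \left(-15\right)\right) - -11340\right) = \frac{4264}{3} + \left(\left(18 + 73 \left(-15\right)\right) - -11340\right) = \frac{4264}{3} + \left(\left(18 - 1095\right) + 11340\right) = \frac{4264}{3} + \left(-1077 + 11340\right) = \frac{4264}{3} + 10263 = \frac{35053}{3}$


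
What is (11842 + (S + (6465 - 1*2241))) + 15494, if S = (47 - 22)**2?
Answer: 32185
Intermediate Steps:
S = 625 (S = 25**2 = 625)
(11842 + (S + (6465 - 1*2241))) + 15494 = (11842 + (625 + (6465 - 1*2241))) + 15494 = (11842 + (625 + (6465 - 2241))) + 15494 = (11842 + (625 + 4224)) + 15494 = (11842 + 4849) + 15494 = 16691 + 15494 = 32185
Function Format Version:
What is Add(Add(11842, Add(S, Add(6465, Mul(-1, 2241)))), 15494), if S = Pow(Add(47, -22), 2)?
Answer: 32185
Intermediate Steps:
S = 625 (S = Pow(25, 2) = 625)
Add(Add(11842, Add(S, Add(6465, Mul(-1, 2241)))), 15494) = Add(Add(11842, Add(625, Add(6465, Mul(-1, 2241)))), 15494) = Add(Add(11842, Add(625, Add(6465, -2241))), 15494) = Add(Add(11842, Add(625, 4224)), 15494) = Add(Add(11842, 4849), 15494) = Add(16691, 15494) = 32185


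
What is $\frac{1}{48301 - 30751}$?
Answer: $\frac{1}{17550} \approx 5.698 \cdot 10^{-5}$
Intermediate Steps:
$\frac{1}{48301 - 30751} = \frac{1}{17550}$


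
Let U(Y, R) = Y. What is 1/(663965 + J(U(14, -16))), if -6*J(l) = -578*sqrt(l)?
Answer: 5975685/3967644521731 - 867*sqrt(14)/3967644521731 ≈ 1.5053e-6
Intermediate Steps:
J(l) = 289*sqrt(l)/3 (J(l) = -(-289)*sqrt(l)/3 = 289*sqrt(l)/3)
1/(663965 + J(U(14, -16))) = 1/(663965 + 289*sqrt(14)/3)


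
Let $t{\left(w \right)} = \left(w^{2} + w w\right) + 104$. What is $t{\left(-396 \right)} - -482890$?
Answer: $796626$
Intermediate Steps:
$t{\left(w \right)} = 104 + 2 w^{2}$ ($t{\left(w \right)} = \left(w^{2} + w^{2}\right) + 104 = 2 w^{2} + 104 = 104 + 2 w^{2}$)
$t{\left(-396 \right)} - -482890 = \left(104 + 2 \left(-396\right)^{2}\right) - -482890 = \left(104 + 2 \cdot 156816\right) + 482890 = \left(104 + 313632\right) + 482890 = 313736 + 482890 = 796626$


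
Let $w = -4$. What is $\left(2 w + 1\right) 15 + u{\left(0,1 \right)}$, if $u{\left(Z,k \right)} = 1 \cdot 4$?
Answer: $-101$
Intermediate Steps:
$u{\left(Z,k \right)} = 4$
$\left(2 w + 1\right) 15 + u{\left(0,1 \right)} = \left(2 \left(-4\right) + 1\right) 15 + 4 = \left(-8 + 1\right) 15 + 4 = \left(-7\right) 15 + 4 = -105 + 4 = -101$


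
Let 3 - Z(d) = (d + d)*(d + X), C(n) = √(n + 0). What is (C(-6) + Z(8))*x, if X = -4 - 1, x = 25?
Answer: -1125 + 25*I*√6 ≈ -1125.0 + 61.237*I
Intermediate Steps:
X = -5
C(n) = √n
Z(d) = 3 - 2*d*(-5 + d) (Z(d) = 3 - (d + d)*(d - 5) = 3 - 2*d*(-5 + d))
(C(-6) + Z(8))*x = (√(-6) + (3 - 2*8² + 10*8))*25 = (I*√6 + (3 - 2*64 + 80))*25 = (I*√6 + (3 - 128 + 80))*25 = (I*√6 - 45)*25 = (-45 + I*√6)*25 = -1125 + 25*I*√6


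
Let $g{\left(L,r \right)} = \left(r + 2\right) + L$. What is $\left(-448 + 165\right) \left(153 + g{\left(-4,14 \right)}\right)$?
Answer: $-46695$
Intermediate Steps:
$g{\left(L,r \right)} = 2 + L + r$ ($g{\left(L,r \right)} = \left(2 + r\right) + L = 2 + L + r$)
$\left(-448 + 165\right) \left(153 + g{\left(-4,14 \right)}\right) = \left(-448 + 165\right) \left(153 + \left(2 - 4 + 14\right)\right) = - 283 \left(153 + 12\right) = \left(-283\right) 165 = -46695$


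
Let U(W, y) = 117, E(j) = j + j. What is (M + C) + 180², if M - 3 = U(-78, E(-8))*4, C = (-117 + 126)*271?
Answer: 35310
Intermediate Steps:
E(j) = 2*j
C = 2439 (C = 9*271 = 2439)
M = 471 (M = 3 + 117*4 = 3 + 468 = 471)
(M + C) + 180² = (471 + 2439) + 180² = 2910 + 32400 = 35310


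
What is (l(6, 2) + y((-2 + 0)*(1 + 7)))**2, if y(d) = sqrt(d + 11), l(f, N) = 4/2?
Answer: (2 + I*sqrt(5))**2 ≈ -1.0 + 8.9443*I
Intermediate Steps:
l(f, N) = 2 (l(f, N) = 4*(1/2) = 2)
y(d) = sqrt(11 + d)
(l(6, 2) + y((-2 + 0)*(1 + 7)))**2 = (2 + sqrt(11 + (-2 + 0)*(1 + 7)))**2 = (2 + sqrt(11 - 2*8))**2 = (2 + sqrt(11 - 16))**2 = (2 + sqrt(-5))**2 = (2 + I*sqrt(5))**2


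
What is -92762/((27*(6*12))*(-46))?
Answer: 46381/44712 ≈ 1.0373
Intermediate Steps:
-92762/((27*(6*12))*(-46)) = -92762/((27*72)*(-46)) = -92762/(1944*(-46)) = -92762/(-89424) = -92762*(-1/89424) = 46381/44712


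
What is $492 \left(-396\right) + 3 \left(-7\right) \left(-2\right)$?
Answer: $-194790$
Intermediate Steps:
$492 \left(-396\right) + 3 \left(-7\right) \left(-2\right) = -194832 - -42 = -194832 + 42 = -194790$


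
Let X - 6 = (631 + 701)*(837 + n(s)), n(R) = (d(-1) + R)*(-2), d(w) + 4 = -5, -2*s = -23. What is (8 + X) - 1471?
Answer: 1106767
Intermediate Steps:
s = 23/2 (s = -½*(-23) = 23/2 ≈ 11.500)
d(w) = -9 (d(w) = -4 - 5 = -9)
n(R) = 18 - 2*R (n(R) = (-9 + R)*(-2) = 18 - 2*R)
X = 1108230 (X = 6 + (631 + 701)*(837 + (18 - 2*23/2)) = 6 + 1332*(837 + (18 - 23)) = 6 + 1332*(837 - 5) = 6 + 1332*832 = 6 + 1108224 = 1108230)
(8 + X) - 1471 = (8 + 1108230) - 1471 = 1108238 - 1471 = 1106767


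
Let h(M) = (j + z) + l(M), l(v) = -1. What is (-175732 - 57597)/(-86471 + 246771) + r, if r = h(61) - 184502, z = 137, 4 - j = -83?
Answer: -29540157029/160300 ≈ -1.8428e+5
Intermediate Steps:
j = 87 (j = 4 - 1*(-83) = 4 + 83 = 87)
h(M) = 223 (h(M) = (87 + 137) - 1 = 224 - 1 = 223)
r = -184279 (r = 223 - 184502 = -184279)
(-175732 - 57597)/(-86471 + 246771) + r = (-175732 - 57597)/(-86471 + 246771) - 184279 = -233329/160300 - 184279 = -29540157029/160300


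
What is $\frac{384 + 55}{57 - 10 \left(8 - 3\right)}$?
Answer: $\frac{439}{7} \approx 62.714$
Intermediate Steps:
$\frac{384 + 55}{57 - 10 \left(8 - 3\right)} = \frac{439}{57 - 50} = \frac{439}{7}$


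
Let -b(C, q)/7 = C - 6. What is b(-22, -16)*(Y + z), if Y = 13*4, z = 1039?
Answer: 213836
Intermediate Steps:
b(C, q) = 42 - 7*C (b(C, q) = -7*(C - 6) = -7*(-6 + C) = 42 - 7*C)
Y = 52
b(-22, -16)*(Y + z) = (42 - 7*(-22))*(52 + 1039) = (42 + 154)*1091 = 196*1091 = 213836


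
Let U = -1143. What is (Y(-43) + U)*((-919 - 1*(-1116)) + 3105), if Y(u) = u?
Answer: -3916172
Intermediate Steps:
(Y(-43) + U)*((-919 - 1*(-1116)) + 3105) = (-43 - 1143)*((-919 - 1*(-1116)) + 3105) = -1186*((-919 + 1116) + 3105) = -1186*(197 + 3105) = -1186*3302 = -3916172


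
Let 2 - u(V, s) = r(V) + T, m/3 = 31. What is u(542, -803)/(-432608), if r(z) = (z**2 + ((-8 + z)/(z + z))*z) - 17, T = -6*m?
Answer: 146727/216304 ≈ 0.67834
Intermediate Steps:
m = 93 (m = 3*31 = 93)
T = -558 (T = -6*93 = -558)
r(z) = -21 + z**2 + z/2 (r(z) = (z**2 + ((-8 + z)/((2*z)))*z) - 17 = (z**2 + ((-8 + z)*(1/(2*z)))*z) - 17 = (z**2 + ((-8 + z)/(2*z))*z) - 17 = (z**2 + (-4 + z/2)) - 17 = (-4 + z**2 + z/2) - 17 = -21 + z**2 + z/2)
u(V, s) = 581 - V**2 - V/2 (u(V, s) = 2 - ((-21 + V**2 + V/2) - 558) = 2 - (-579 + V**2 + V/2) = 2 + (579 - V**2 - V/2) = 581 - V**2 - V/2)
u(542, -803)/(-432608) = (581 - 1*542**2 - 1/2*542)/(-432608) = (581 - 1*293764 - 271)*(-1/432608) = (581 - 293764 - 271)*(-1/432608) = -293454*(-1/432608) = 146727/216304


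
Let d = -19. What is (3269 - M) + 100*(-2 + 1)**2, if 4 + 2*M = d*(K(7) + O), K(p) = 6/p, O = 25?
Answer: 50633/14 ≈ 3616.6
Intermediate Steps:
M = -3467/14 (M = -2 + (-19*(6/7 + 25))/2 = -2 + (-19*181/7)/2 = -2 + (1/2)*(-3439/7) = -2 - 3439/14 = -3467/14 ≈ -247.64)
(3269 - M) + 100*(-2 + 1)**2 = (3269 - 1*(-3467/14)) + 100*(-2 + 1)**2 = (3269 + 3467/14) + 100*(-1)**2 = 49233/14 + 100*1 = 49233/14 + 100 = 50633/14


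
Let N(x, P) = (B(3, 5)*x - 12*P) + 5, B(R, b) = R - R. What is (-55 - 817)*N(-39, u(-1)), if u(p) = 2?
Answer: 16568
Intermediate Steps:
B(R, b) = 0
N(x, P) = 5 - 12*P (N(x, P) = (0*x - 12*P) + 5 = (0 - 12*P) + 5 = -12*P + 5 = 5 - 12*P)
(-55 - 817)*N(-39, u(-1)) = (-55 - 817)*(5 - 12*2) = -872*(5 - 24) = -872*(-19) = 16568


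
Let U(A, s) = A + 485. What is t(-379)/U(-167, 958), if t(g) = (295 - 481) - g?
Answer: 193/318 ≈ 0.60692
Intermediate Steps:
U(A, s) = 485 + A
t(g) = -186 - g
t(-379)/U(-167, 958) = (-186 - 1*(-379))/(485 - 167) = (-186 + 379)/318 = 193*(1/318) = 193/318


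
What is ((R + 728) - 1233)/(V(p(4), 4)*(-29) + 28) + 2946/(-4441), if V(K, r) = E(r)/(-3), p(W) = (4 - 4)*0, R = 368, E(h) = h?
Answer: -2414451/888200 ≈ -2.7184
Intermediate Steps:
p(W) = 0 (p(W) = 0*0 = 0)
V(K, r) = -r/3 (V(K, r) = r/(-3) = r*(-⅓) = -r/3)
((R + 728) - 1233)/(V(p(4), 4)*(-29) + 28) + 2946/(-4441) = ((368 + 728) - 1233)/(-⅓*4*(-29) + 28) + 2946/(-4441) = (1096 - 1233)/(-4/3*(-29) + 28) + 2946*(-1/4441) = -137/(116/3 + 28) - 2946/4441 = -137/200/3 - 2946/4441 = -137*3/200 - 2946/4441 = -411/200 - 2946/4441 = -2414451/888200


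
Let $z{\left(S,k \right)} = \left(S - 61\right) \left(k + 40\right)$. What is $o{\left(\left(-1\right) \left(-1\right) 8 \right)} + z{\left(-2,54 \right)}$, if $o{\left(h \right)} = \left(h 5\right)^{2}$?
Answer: $-4322$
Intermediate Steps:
$z{\left(S,k \right)} = \left(-61 + S\right) \left(40 + k\right)$
$o{\left(h \right)} = 25 h^{2}$ ($o{\left(h \right)} = \left(5 h\right)^{2} = 25 h^{2}$)
$o{\left(\left(-1\right) \left(-1\right) 8 \right)} + z{\left(-2,54 \right)} = 25 \left(\left(-1\right) \left(-1\right) 8\right)^{2} - 5922 = 25 \left(1 \cdot 8\right)^{2} - 5922 = 25 \cdot 8^{2} - 5922 = 25 \cdot 64 - 5922 = 1600 - 5922 = -4322$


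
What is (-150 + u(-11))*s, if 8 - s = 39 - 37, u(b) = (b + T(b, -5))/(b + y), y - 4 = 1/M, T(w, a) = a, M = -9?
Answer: -1773/2 ≈ -886.50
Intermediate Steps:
y = 35/9 (y = 4 + 1/(-9) = 4 - 1/9 = 35/9 ≈ 3.8889)
u(b) = (-5 + b)/(35/9 + b) (u(b) = (b - 5)/(b + 35/9) = (-5 + b)/(35/9 + b))
s = 6 (s = 8 - (39 - 37) = 8 - 1*2 = 8 - 2 = 6)
(-150 + u(-11))*s = (-150 + 9*(-5 - 11)/(35 + 9*(-11)))*6 = (-150 + 9*(-16)/(35 - 99))*6 = (-150 + 9*(-16)/(-64))*6 = (-150 + 9*(-1/64)*(-16))*6 = (-150 + 9/4)*6 = -591/4*6 = -1773/2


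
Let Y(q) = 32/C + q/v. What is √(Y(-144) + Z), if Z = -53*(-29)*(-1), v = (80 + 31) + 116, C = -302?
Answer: 5*I*√72268427105/34277 ≈ 39.214*I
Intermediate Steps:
v = 227 (v = 111 + 116 = 227)
Y(q) = -16/151 + q/227 (Y(q) = 32/(-302) + q/227 = 32*(-1/302) + q*(1/227) = -16/151 + q/227)
Z = -1537 (Z = 1537*(-1) = -1537)
√(Y(-144) + Z) = √((-16/151 + (1/227)*(-144)) - 1537) = √((-16/151 - 144/227) - 1537) = √(-25376/34277 - 1537) = √(-52709125/34277) = 5*I*√72268427105/34277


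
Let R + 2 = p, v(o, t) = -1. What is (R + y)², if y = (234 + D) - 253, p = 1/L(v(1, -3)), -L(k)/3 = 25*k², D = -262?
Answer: 450543076/5625 ≈ 80097.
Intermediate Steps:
L(k) = -75*k²
p = -1/75 (p = 1/(-75*(-1)²) = 1/(-75*1) = 1/(-75) = -1/75 ≈ -0.013333)
R = -151/75 (R = -2 - 1/75 = -151/75 ≈ -2.0133)
y = -281 (y = (234 - 262) - 253 = -28 - 253 = -281)
(R + y)² = (-151/75 - 281)² = (-21226/75)² = 450543076/5625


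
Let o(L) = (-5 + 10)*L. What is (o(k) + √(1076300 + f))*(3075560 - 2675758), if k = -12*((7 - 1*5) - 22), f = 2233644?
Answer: 479762400 + 799604*√827486 ≈ 1.2071e+9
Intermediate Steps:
k = 240 (k = -12*((7 - 5) - 22) = -12*(2 - 22) = -12*(-20) = 240)
o(L) = 5*L
(o(k) + √(1076300 + f))*(3075560 - 2675758) = (5*240 + √(1076300 + 2233644))*(3075560 - 2675758) = (1200 + √3309944)*399802 = (1200 + 2*√827486)*399802 = 479762400 + 799604*√827486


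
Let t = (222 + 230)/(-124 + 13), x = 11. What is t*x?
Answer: -4972/111 ≈ -44.793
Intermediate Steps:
t = -452/111 (t = 452/(-111) = 452*(-1/111) = -452/111 ≈ -4.0721)
t*x = -452/111*11 = -4972/111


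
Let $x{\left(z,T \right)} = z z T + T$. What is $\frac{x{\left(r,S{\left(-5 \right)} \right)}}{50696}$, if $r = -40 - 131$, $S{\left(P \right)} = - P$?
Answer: $\frac{73105}{25348} \approx 2.8841$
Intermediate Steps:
$r = -171$
$x{\left(z,T \right)} = T + T z^{2}$ ($x{\left(z,T \right)} = z^{2} T + T = T z^{2} + T = T + T z^{2}$)
$\frac{x{\left(r,S{\left(-5 \right)} \right)}}{50696} = \frac{\left(-1\right) \left(-5\right) \left(1 + \left(-171\right)^{2}\right)}{50696} = 5 \left(1 + 29241\right) \frac{1}{50696} = 5 \cdot 29242 \cdot \frac{1}{50696} = 146210 \cdot \frac{1}{50696} = \frac{73105}{25348}$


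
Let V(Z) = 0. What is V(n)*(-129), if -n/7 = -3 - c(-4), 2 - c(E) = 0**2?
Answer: 0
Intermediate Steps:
c(E) = 2 (c(E) = 2 - 1*0**2 = 2 - 1*0 = 2 + 0 = 2)
n = 35 (n = -7*(-3 - 1*2) = -7*(-3 - 2) = -7*(-5) = 35)
V(n)*(-129) = 0*(-129) = 0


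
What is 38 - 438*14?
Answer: -6094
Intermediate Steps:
38 - 438*14 = 38 - 73*84 = 38 - 6132 = -6094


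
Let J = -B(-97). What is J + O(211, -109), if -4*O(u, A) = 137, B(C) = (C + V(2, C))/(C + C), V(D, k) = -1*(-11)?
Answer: -13461/388 ≈ -34.693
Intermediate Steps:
V(D, k) = 11
B(C) = (11 + C)/(2*C) (B(C) = (C + 11)/(C + C) = (11 + C)/((2*C)) = (11 + C)*(1/(2*C)) = (11 + C)/(2*C))
O(u, A) = -137/4 (O(u, A) = -¼*137 = -137/4)
J = -43/97 (J = -(11 - 97)/(2*(-97)) = -(-1)*(-86)/(2*97) = -1*43/97 = -43/97 ≈ -0.44330)
J + O(211, -109) = -43/97 - 137/4 = -13461/388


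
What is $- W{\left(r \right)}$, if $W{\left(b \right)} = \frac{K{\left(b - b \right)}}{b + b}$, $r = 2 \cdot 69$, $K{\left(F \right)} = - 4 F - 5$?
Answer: $\frac{5}{276} \approx 0.018116$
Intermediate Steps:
$K{\left(F \right)} = -5 - 4 F$
$r = 138$
$W{\left(b \right)} = - \frac{5}{2 b}$ ($W{\left(b \right)} = \frac{-5 - 4 \left(b - b\right)}{b + b} = \frac{-5 - 0}{2 b} = \left(-5 + 0\right) \frac{1}{2 b} = - 5 \frac{1}{2 b} = - \frac{5}{2 b}$)
$- W{\left(r \right)} = - \frac{-5}{2 \cdot 138} = \left(-1\right) \left(- \frac{5}{276}\right) = \frac{5}{276}$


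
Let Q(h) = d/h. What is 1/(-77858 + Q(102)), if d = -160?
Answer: -51/3970838 ≈ -1.2844e-5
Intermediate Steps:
Q(h) = -160/h
1/(-77858 + Q(102)) = 1/(-77858 - 160/102) = 1/(-77858 - 160*1/102) = 1/(-77858 - 80/51) = 1/(-3970838/51) = -51/3970838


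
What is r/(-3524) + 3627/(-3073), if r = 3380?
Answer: -5792072/2707313 ≈ -2.1394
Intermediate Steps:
r/(-3524) + 3627/(-3073) = 3380/(-3524) + 3627/(-3073) = 3380*(-1/3524) + 3627*(-1/3073) = -845/881 - 3627/3073 = -5792072/2707313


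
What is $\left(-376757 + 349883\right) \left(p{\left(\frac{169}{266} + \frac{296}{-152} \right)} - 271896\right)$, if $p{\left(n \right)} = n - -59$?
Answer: $\frac{971615912067}{133} \approx 7.3054 \cdot 10^{9}$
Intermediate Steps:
$p{\left(n \right)} = 59 + n$ ($p{\left(n \right)} = n + 59 = 59 + n$)
$\left(-376757 + 349883\right) \left(p{\left(\frac{169}{266} + \frac{296}{-152} \right)} - 271896\right) = \left(-376757 + 349883\right) \left(\left(59 + \left(\frac{169}{266} + \frac{296}{-152}\right)\right) - 271896\right) = - 26874 \left(\left(59 + \left(169 \cdot \frac{1}{266} + 296 \left(- \frac{1}{152}\right)\right)\right) - 271896\right) = - 26874 \left(\left(59 + \left(\frac{169}{266} - \frac{37}{19}\right)\right) - 271896\right) = - 26874 \left(\left(59 - \frac{349}{266}\right) - 271896\right) = - 26874 \left(\frac{15345}{266} - 271896\right) = \left(-26874\right) \left(- \frac{72308991}{266}\right) = \frac{971615912067}{133}$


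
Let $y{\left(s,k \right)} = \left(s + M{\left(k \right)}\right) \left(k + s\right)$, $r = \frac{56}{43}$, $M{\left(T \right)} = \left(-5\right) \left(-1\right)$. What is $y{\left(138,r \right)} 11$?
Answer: $\frac{9422270}{43} \approx 2.1912 \cdot 10^{5}$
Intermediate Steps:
$M{\left(T \right)} = 5$
$r = \frac{56}{43}$ ($r = 56 \cdot \frac{1}{43} = \frac{56}{43} \approx 1.3023$)
$y{\left(s,k \right)} = \left(5 + s\right) \left(k + s\right)$ ($y{\left(s,k \right)} = \left(s + 5\right) \left(k + s\right) = \left(5 + s\right) \left(k + s\right)$)
$y{\left(138,r \right)} 11 = \left(138^{2} + 5 \cdot \frac{56}{43} + 5 \cdot 138 + \frac{56}{43} \cdot 138\right) 11 = \left(19044 + \frac{280}{43} + 690 + \frac{7728}{43}\right) 11 = \frac{856570}{43} \cdot 11 = \frac{9422270}{43}$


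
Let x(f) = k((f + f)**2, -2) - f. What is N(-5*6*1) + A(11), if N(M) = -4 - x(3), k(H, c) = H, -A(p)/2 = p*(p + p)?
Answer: -521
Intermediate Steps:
A(p) = -4*p**2 (A(p) = -2*p*(p + p) = -2*p*2*p = -4*p**2)
x(f) = -f + 4*f**2 (x(f) = (f + f)**2 - f = (2*f)**2 - f = 4*f**2 - f = -f + 4*f**2)
N(M) = -37 (N(M) = -4 - 3*(-1 + 4*3) = -4 - 3*(-1 + 12) = -4 - 3*11 = -4 - 1*33 = -4 - 33 = -37)
N(-5*6*1) + A(11) = -37 - 4*11**2 = -37 - 4*121 = -37 - 484 = -521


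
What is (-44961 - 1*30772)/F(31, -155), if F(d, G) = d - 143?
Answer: 10819/16 ≈ 676.19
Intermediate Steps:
F(d, G) = -143 + d
(-44961 - 1*30772)/F(31, -155) = (-44961 - 1*30772)/(-143 + 31) = (-44961 - 30772)/(-112) = -75733*(-1/112) = 10819/16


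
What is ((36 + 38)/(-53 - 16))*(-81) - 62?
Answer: 572/23 ≈ 24.870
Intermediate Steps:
((36 + 38)/(-53 - 16))*(-81) - 62 = (74/(-69))*(-81) - 62 = (74*(-1/69))*(-81) - 62 = -74/69*(-81) - 62 = 1998/23 - 62 = 572/23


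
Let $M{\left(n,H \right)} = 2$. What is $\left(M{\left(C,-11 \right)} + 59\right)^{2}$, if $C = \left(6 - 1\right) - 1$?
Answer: $3721$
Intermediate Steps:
$C = 4$ ($C = 5 - 1 = 4$)
$\left(M{\left(C,-11 \right)} + 59\right)^{2} = \left(2 + 59\right)^{2} = 61^{2} = 3721$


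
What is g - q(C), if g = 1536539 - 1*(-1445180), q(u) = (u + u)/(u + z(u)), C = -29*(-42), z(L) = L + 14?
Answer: 521800651/175 ≈ 2.9817e+6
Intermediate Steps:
z(L) = 14 + L
C = 1218
q(u) = 2*u/(14 + 2*u) (q(u) = (u + u)/(u + (14 + u)) = (2*u)/(14 + 2*u) = 2*u/(14 + 2*u))
g = 2981719 (g = 1536539 + 1445180 = 2981719)
g - q(C) = 2981719 - 1218/(7 + 1218) = 2981719 - 1218/1225 = 2981719 - 1*174/175 = 2981719 - 174/175 = 521800651/175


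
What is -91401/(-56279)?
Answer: 91401/56279 ≈ 1.6241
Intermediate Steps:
-91401/(-56279) = -91401*(-1)/56279 = -1*(-91401/56279) = 91401/56279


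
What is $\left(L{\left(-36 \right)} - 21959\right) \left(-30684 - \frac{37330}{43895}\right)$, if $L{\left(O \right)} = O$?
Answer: $\frac{5925063732490}{8779} \approx 6.7491 \cdot 10^{8}$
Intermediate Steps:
$\left(L{\left(-36 \right)} - 21959\right) \left(-30684 - \frac{37330}{43895}\right) = \left(-36 - 21959\right) \left(-30684 - \frac{37330}{43895}\right) = - 21995 \left(-30684 - \frac{7466}{8779}\right) = \left(-21995\right) \left(- \frac{269382302}{8779}\right) = \frac{5925063732490}{8779}$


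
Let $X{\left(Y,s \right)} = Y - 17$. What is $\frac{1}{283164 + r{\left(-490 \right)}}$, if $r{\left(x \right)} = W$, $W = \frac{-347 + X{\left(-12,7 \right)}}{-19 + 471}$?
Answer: $\frac{113}{31997438} \approx 3.5315 \cdot 10^{-6}$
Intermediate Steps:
$X{\left(Y,s \right)} = -17 + Y$
$W = - \frac{94}{113}$ ($W = \frac{-347 - 29}{-19 + 471} = \frac{-347 - 29}{452} = \left(-376\right) \frac{1}{452} = - \frac{94}{113} \approx -0.83186$)
$r{\left(x \right)} = - \frac{94}{113}$
$\frac{1}{283164 + r{\left(-490 \right)}} = \frac{1}{283164 - \frac{94}{113}} = \frac{1}{\frac{31997438}{113}} = \frac{113}{31997438}$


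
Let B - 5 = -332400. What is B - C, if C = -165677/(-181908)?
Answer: -60465475337/181908 ≈ -3.3240e+5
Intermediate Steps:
B = -332395 (B = 5 - 332400 = -332395)
C = 165677/181908 (C = -165677*(-1/181908) = 165677/181908 ≈ 0.91077)
B - C = -332395 - 1*165677/181908 = -332395 - 165677/181908 = -60465475337/181908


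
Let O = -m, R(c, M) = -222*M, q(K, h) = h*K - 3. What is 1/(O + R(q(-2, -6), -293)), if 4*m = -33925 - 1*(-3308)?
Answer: 4/290801 ≈ 1.3755e-5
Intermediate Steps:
q(K, h) = -3 + K*h (q(K, h) = K*h - 3 = -3 + K*h)
m = -30617/4 (m = (-33925 - 1*(-3308))/4 = (-33925 + 3308)/4 = (¼)*(-30617) = -30617/4 ≈ -7654.3)
O = 30617/4 (O = -1*(-30617/4) = 30617/4 ≈ 7654.3)
1/(O + R(q(-2, -6), -293)) = 1/(30617/4 - 222*(-293)) = 1/(30617/4 + 65046) = 1/(290801/4) = 4/290801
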